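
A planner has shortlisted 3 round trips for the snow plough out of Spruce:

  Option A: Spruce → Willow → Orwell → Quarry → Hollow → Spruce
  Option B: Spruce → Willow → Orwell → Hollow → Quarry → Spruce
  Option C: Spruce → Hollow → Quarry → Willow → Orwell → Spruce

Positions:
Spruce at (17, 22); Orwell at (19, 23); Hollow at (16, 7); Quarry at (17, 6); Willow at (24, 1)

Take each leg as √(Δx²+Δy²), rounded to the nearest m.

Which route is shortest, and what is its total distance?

Shortest is Option C, total 50 m.

Option A: 22 + 23 + 17 + 1 + 15 = 78
Option B: 22 + 23 + 16 + 1 + 16 = 78
Option C: 15 + 1 + 9 + 23 + 2 = 50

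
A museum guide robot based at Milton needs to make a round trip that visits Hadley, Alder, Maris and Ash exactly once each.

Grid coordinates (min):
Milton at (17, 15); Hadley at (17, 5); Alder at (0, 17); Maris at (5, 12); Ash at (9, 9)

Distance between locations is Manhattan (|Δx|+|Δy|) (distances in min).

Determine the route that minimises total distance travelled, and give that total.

There are 12 distinct closed tours to check (reversals are equivalent).
Milton→Hadley→Alder→Maris→Ash→Milton: 10+29+10+7+14 = 70
Milton→Hadley→Alder→Ash→Maris→Milton: 10+29+17+7+15 = 78
Milton→Hadley→Maris→Alder→Ash→Milton: 10+19+10+17+14 = 70
Milton→Hadley→Maris→Ash→Alder→Milton: 10+19+7+17+19 = 72
Milton→Hadley→Ash→Alder→Maris→Milton: 10+12+17+10+15 = 64
Milton→Hadley→Ash→Maris→Alder→Milton: 10+12+7+10+19 = 58
Milton→Alder→Hadley→Maris→Ash→Milton: 19+29+19+7+14 = 88
Milton→Alder→Hadley→Ash→Maris→Milton: 19+29+12+7+15 = 82
Milton→Alder→Maris→Hadley→Ash→Milton: 19+10+19+12+14 = 74
Milton→Alder→Ash→Hadley→Maris→Milton: 19+17+12+19+15 = 82
Milton→Maris→Hadley→Alder→Ash→Milton: 15+19+29+17+14 = 94
Milton→Maris→Alder→Hadley→Ash→Milton: 15+10+29+12+14 = 80
The minimum is 58.
One optimal route: Milton → Hadley → Ash → Maris → Alder → Milton (or its reverse).

58 min — the shortest possible round trip.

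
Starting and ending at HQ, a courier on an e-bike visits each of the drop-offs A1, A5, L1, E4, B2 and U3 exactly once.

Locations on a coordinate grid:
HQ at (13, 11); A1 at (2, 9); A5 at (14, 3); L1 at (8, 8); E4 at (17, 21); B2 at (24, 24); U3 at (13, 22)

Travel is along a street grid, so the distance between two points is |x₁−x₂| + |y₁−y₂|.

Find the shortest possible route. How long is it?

Shortest round trip = 86.

There are 360 distinct closed tours to check (reversals are equivalent).
HQ - A1 - A5 - L1 - E4 - B2 - U3 - HQ: 13+18+11+22+10+13+11 = 98
HQ - A1 - A5 - L1 - E4 - U3 - B2 - HQ: 13+18+11+22+5+13+24 = 106
HQ - A1 - A5 - L1 - B2 - E4 - U3 - HQ: 13+18+11+32+10+5+11 = 100
HQ - A1 - A5 - L1 - B2 - U3 - E4 - HQ: 13+18+11+32+13+5+14 = 106
HQ - A1 - A5 - L1 - U3 - E4 - B2 - HQ: 13+18+11+19+5+10+24 = 100
HQ - A1 - A5 - L1 - U3 - B2 - E4 - HQ: 13+18+11+19+13+10+14 = 98
HQ - A1 - A5 - E4 - L1 - B2 - U3 - HQ: 13+18+21+22+32+13+11 = 130
HQ - A1 - A5 - E4 - L1 - U3 - B2 - HQ: 13+18+21+22+19+13+24 = 130
… (352 more)
HQ - A1 - L1 - A5 - E4 - B2 - U3 - HQ: 13+7+11+21+10+13+11 = 86  ← best
The minimum is 86.
One optimal route: HQ → A1 → L1 → A5 → E4 → B2 → U3 → HQ (or its reverse).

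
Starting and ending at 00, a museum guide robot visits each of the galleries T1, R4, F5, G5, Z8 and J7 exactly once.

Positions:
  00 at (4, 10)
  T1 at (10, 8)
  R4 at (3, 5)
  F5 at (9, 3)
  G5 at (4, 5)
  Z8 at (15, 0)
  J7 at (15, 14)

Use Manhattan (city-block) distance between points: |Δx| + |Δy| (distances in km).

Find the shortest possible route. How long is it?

56 km — the shortest possible round trip.

There are 360 distinct closed tours to check (reversals are equivalent).
00-T1-R4-F5-G5-Z8-J7-00: 8+10+8+7+16+14+15 = 78
00-T1-R4-F5-G5-J7-Z8-00: 8+10+8+7+20+14+21 = 88
00-T1-R4-F5-Z8-G5-J7-00: 8+10+8+9+16+20+15 = 86
00-T1-R4-F5-Z8-J7-G5-00: 8+10+8+9+14+20+5 = 74
00-T1-R4-F5-J7-G5-Z8-00: 8+10+8+17+20+16+21 = 100
00-T1-R4-F5-J7-Z8-G5-00: 8+10+8+17+14+16+5 = 78
00-T1-R4-G5-F5-Z8-J7-00: 8+10+1+7+9+14+15 = 64
00-T1-R4-G5-F5-J7-Z8-00: 8+10+1+7+17+14+21 = 78
… (352 more)
00-T1-J7-Z8-F5-R4-G5-00: 8+11+14+9+8+1+5 = 56  ← best
The minimum is 56.
One optimal route: 00 → T1 → J7 → Z8 → F5 → R4 → G5 → 00 (or its reverse).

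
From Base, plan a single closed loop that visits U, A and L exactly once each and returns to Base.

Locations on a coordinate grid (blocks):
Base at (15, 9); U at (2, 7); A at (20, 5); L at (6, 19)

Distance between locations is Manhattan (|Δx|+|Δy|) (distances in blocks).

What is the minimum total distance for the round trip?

There are 3 distinct closed tours to check (reversals are equivalent).
Base - U - A - L - Base: 15+20+28+19 = 82
Base - U - L - A - Base: 15+16+28+9 = 68
Base - A - U - L - Base: 9+20+16+19 = 64
The minimum is 64.
One optimal route: Base → A → U → L → Base (or its reverse).

Shortest round trip = 64 blocks.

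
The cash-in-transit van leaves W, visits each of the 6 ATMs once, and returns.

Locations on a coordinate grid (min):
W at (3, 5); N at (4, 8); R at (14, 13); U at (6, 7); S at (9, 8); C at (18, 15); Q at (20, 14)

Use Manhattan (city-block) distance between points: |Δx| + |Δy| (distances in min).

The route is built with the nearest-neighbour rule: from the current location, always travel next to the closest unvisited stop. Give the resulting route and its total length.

At W the remaining stops are N 4, U 5, S 9, R 19, C 25, Q 26; go to N.
At N the remaining stops are U 3, S 5, R 15, C 21, Q 22; go to U.
At U the remaining stops are S 4, R 14, C 20, Q 21; go to S.
At S the remaining stops are R 10, C 16, Q 17; go to R.
At R the remaining stops are C 6, Q 7; go to C.
At C the remaining stops are Q 3; go to Q.
Return Q→W: 26.
Total = 4 + 3 + 4 + 10 + 6 + 3 + 26 = 56.

Total distance 56 min via the nearest-neighbour route W → N → U → S → R → C → Q → W.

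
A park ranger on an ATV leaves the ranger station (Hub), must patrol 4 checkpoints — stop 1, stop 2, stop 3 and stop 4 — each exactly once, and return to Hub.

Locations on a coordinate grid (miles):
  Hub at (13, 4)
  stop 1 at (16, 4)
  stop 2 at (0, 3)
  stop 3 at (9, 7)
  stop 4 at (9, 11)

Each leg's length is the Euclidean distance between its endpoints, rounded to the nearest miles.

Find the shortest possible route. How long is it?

There are 12 distinct closed tours to check (reversals are equivalent).
Hub-stop 1-stop 2-stop 3-stop 4-Hub: 3+16+10+4+8 = 41
Hub-stop 1-stop 2-stop 4-stop 3-Hub: 3+16+12+4+5 = 40
Hub-stop 1-stop 3-stop 2-stop 4-Hub: 3+8+10+12+8 = 41
Hub-stop 1-stop 3-stop 4-stop 2-Hub: 3+8+4+12+13 = 40
Hub-stop 1-stop 4-stop 2-stop 3-Hub: 3+10+12+10+5 = 40
Hub-stop 1-stop 4-stop 3-stop 2-Hub: 3+10+4+10+13 = 40
Hub-stop 2-stop 1-stop 3-stop 4-Hub: 13+16+8+4+8 = 49
Hub-stop 2-stop 1-stop 4-stop 3-Hub: 13+16+10+4+5 = 48
Hub-stop 2-stop 3-stop 1-stop 4-Hub: 13+10+8+10+8 = 49
Hub-stop 2-stop 4-stop 1-stop 3-Hub: 13+12+10+8+5 = 48
Hub-stop 3-stop 1-stop 2-stop 4-Hub: 5+8+16+12+8 = 49
Hub-stop 3-stop 2-stop 1-stop 4-Hub: 5+10+16+10+8 = 49
The minimum is 40.
One optimal route: Hub → stop 1 → stop 2 → stop 4 → stop 3 → Hub (or its reverse).

Minimum total distance: 40 miles.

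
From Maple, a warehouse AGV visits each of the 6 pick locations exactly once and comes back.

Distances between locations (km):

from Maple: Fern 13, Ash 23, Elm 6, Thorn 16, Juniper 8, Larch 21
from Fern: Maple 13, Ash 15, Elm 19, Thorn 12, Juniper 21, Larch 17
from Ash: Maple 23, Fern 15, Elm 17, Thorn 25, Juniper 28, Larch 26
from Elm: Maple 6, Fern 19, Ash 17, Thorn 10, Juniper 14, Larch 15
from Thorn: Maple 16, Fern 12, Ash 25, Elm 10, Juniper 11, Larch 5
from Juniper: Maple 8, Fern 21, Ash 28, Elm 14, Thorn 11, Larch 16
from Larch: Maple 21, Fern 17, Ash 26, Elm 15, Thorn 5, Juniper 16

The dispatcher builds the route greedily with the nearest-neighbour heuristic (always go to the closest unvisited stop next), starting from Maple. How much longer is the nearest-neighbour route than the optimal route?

Excess over optimum: 17 km.

Maple: Elm=6, Juniper=8, Fern=13, Thorn=16, Larch=21, Ash=23 ⇒ Elm
Elm: Thorn=10, Juniper=14, Larch=15, Ash=17, Fern=19 ⇒ Thorn
Thorn: Larch=5, Juniper=11, Fern=12, Ash=25 ⇒ Larch
Larch: Juniper=16, Fern=17, Ash=26 ⇒ Juniper
Juniper: Fern=21, Ash=28 ⇒ Fern
Fern: Ash=15 ⇒ Ash
NN route Maple → Elm → Thorn → Larch → Juniper → Fern → Ash → Maple costs 96.
Optimal: Maple → Elm → Ash → Fern → Thorn → Larch → Juniper → Maple costs 79 (by enumerating all 360 distinct tours).
Excess = 96 − 79 = 17.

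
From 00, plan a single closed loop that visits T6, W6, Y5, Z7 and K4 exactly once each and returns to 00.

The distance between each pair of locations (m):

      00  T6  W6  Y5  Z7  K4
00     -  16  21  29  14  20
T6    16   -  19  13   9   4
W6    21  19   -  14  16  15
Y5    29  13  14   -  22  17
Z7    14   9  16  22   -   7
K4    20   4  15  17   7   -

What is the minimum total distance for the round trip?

Shortest round trip = 73 m.

00-T6-W6-Y5-Z7-K4-00: 16+19+14+22+7+20 = 98
00-T6-W6-Y5-K4-Z7-00: 16+19+14+17+7+14 = 87
00-T6-W6-Z7-Y5-K4-00: 16+19+16+22+17+20 = 110
00-T6-W6-Z7-K4-Y5-00: 16+19+16+7+17+29 = 104
00-T6-W6-K4-Y5-Z7-00: 16+19+15+17+22+14 = 103
00-T6-W6-K4-Z7-Y5-00: 16+19+15+7+22+29 = 108
00-T6-Y5-W6-Z7-K4-00: 16+13+14+16+7+20 = 86
00-T6-Y5-W6-K4-Z7-00: 16+13+14+15+7+14 = 79
00-T6-Y5-Z7-W6-K4-00: 16+13+22+16+15+20 = 102
00-T6-Y5-Z7-K4-W6-00: 16+13+22+7+15+21 = 94
00-T6-Y5-K4-W6-Z7-00: 16+13+17+15+16+14 = 91
00-T6-Y5-K4-Z7-W6-00: 16+13+17+7+16+21 = 90
00-T6-Z7-W6-Y5-K4-00: 16+9+16+14+17+20 = 92
00-T6-Z7-W6-K4-Y5-00: 16+9+16+15+17+29 = 102
… (46 more)
00-W6-Y5-T6-K4-Z7-00: 21+14+13+4+7+14 = 73  ← best
The minimum is 73.
One optimal route: 00 → W6 → Y5 → T6 → K4 → Z7 → 00 (or its reverse).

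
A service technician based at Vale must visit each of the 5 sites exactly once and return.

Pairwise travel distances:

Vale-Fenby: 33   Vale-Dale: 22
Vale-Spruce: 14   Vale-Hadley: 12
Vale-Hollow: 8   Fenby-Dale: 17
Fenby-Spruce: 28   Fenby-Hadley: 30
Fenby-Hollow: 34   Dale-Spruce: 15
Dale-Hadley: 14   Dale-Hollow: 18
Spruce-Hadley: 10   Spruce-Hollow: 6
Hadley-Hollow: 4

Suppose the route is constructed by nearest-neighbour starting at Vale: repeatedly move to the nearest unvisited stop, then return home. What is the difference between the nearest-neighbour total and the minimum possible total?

Excess over optimum: 2.

From Vale: Hollow=8, Hadley=12, Spruce=14, Dale=22, Fenby=33 → choose Hollow (8).
From Hollow: Hadley=4, Spruce=6, Dale=18, Fenby=34 → choose Hadley (4).
From Hadley: Spruce=10, Dale=14, Fenby=30 → choose Spruce (10).
From Spruce: Dale=15, Fenby=28 → choose Dale (15).
From Dale: Fenby=17 → choose Fenby (17).
NN route Vale → Hollow → Hadley → Spruce → Dale → Fenby → Vale costs 87.
Optimal: Vale → Spruce → Fenby → Dale → Hadley → Hollow → Vale costs 85 (by enumerating all 60 distinct tours).
Excess = 87 − 85 = 2.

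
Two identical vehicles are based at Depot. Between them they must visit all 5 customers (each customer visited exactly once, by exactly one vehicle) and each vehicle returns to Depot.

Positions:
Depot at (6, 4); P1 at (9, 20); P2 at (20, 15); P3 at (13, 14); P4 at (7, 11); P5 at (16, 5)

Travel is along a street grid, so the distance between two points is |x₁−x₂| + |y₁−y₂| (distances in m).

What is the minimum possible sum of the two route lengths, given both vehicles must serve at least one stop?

There are 2^4 − 1 = 15 ways to divide the 5 stops into two non-empty groups. For each, the best each vehicle can do is its own shortest tour through its group:
  {P1} + {P2, P3, P4, P5}: 38 + 50 = 88
  {P2} + {P1, P3, P4, P5}: 50 + 52 = 102
  {P1, P2} + {P3, P4, P5}: 60 + 40 = 100
  {P3} + {P1, P2, P4, P5}: 34 + 60 = 94
  {P1, P3} + {P2, P4, P5}: 46 + 50 = 96
  {P2, P3} + {P1, P4, P5}: 50 + 52 = 102
  … (15 splits in total)
  {P4} + {P1, P2, P3, P5}: 16 + 62 = 78  ← best
Best: vehicle 1 Depot → P4 → Depot = 16; vehicle 2 Depot → P1 → P3 → P2 → P5 → Depot = 62; combined 78.

Minimum combined distance: 78 m.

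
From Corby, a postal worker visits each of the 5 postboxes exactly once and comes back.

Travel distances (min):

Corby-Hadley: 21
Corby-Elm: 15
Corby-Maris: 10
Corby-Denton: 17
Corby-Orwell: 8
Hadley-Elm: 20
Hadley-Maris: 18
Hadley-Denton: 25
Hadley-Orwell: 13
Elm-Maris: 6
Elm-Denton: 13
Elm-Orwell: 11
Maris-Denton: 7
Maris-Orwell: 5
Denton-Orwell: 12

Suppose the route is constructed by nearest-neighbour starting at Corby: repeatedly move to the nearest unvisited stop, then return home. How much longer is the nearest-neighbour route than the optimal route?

Corby: Orwell=8, Maris=10, Elm=15, Denton=17, Hadley=21 ⇒ Orwell
Orwell: Maris=5, Elm=11, Denton=12, Hadley=13 ⇒ Maris
Maris: Elm=6, Denton=7, Hadley=18 ⇒ Elm
Elm: Denton=13, Hadley=20 ⇒ Denton
Denton: Hadley=25 ⇒ Hadley
NN route Corby → Orwell → Maris → Elm → Denton → Hadley → Corby costs 78.
Optimal: Corby → Maris → Denton → Elm → Hadley → Orwell → Corby costs 71 (by enumerating all 60 distinct tours).
Excess = 78 − 71 = 7.

The nearest-neighbour route is 7 min longer than optimal.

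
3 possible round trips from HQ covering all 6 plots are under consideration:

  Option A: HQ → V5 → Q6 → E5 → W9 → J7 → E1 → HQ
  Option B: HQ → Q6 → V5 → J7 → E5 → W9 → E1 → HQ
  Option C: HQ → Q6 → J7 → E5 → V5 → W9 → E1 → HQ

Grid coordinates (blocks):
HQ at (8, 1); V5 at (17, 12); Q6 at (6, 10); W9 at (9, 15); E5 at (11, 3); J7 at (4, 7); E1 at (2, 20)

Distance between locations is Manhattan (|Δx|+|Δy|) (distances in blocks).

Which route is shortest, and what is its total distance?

Shortest is Option C, total 90 blocks.

Option A: 20 + 13 + 12 + 14 + 13 + 15 + 25 = 112
Option B: 11 + 13 + 18 + 11 + 14 + 12 + 25 = 104
Option C: 11 + 5 + 11 + 15 + 11 + 12 + 25 = 90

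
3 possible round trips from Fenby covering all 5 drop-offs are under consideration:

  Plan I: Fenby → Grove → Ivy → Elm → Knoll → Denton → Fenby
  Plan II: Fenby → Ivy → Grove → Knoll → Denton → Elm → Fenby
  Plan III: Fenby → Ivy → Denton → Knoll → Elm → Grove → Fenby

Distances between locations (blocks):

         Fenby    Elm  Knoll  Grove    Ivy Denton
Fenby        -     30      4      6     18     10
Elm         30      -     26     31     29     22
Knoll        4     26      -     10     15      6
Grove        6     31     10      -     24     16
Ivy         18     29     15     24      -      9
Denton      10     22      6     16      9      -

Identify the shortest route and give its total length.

96 blocks — Plan III is the shortest.

Plan I: 6 + 24 + 29 + 26 + 6 + 10 = 101
Plan II: 18 + 24 + 10 + 6 + 22 + 30 = 110
Plan III: 18 + 9 + 6 + 26 + 31 + 6 = 96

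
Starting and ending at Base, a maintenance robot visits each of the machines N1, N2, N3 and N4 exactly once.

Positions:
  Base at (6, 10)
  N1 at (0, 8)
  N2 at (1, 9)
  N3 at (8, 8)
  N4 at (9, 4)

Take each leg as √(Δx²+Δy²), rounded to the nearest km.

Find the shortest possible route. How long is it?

With 4 stops there are 4!/2 = 12 distinct round trips (a route and its reverse cost the same).
Base → N1 → N2 → N3 → N4 → Base: 6+1+7+4+7 = 25
Base → N1 → N2 → N4 → N3 → Base: 6+1+9+4+3 = 23
Base → N1 → N3 → N2 → N4 → Base: 6+8+7+9+7 = 37
Base → N1 → N3 → N4 → N2 → Base: 6+8+4+9+5 = 32
Base → N1 → N4 → N2 → N3 → Base: 6+10+9+7+3 = 35
Base → N1 → N4 → N3 → N2 → Base: 6+10+4+7+5 = 32
Base → N2 → N1 → N3 → N4 → Base: 5+1+8+4+7 = 25
Base → N2 → N1 → N4 → N3 → Base: 5+1+10+4+3 = 23
Base → N2 → N3 → N1 → N4 → Base: 5+7+8+10+7 = 37
Base → N2 → N4 → N1 → N3 → Base: 5+9+10+8+3 = 35
Base → N3 → N1 → N2 → N4 → Base: 3+8+1+9+7 = 28
Base → N3 → N2 → N1 → N4 → Base: 3+7+1+10+7 = 28
The minimum is 23.
One optimal route: Base → N1 → N2 → N4 → N3 → Base (or its reverse).

Shortest round trip = 23 km.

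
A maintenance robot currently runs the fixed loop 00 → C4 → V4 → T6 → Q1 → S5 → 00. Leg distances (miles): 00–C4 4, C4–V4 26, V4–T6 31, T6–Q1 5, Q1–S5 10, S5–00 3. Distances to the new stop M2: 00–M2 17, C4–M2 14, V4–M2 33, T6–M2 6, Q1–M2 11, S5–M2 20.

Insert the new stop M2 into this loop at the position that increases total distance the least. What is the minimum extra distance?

Insertion cost between consecutive stops i–j is d(i,M2) + d(M2,j) − d(i,j):
  between 00 and C4: 17 + 14 − 4 = 27
  between C4 and V4: 14 + 33 − 26 = 21
  between V4 and T6: 33 + 6 − 31 = 8
  between T6 and Q1: 6 + 11 − 5 = 12
  between Q1 and S5: 11 + 20 − 10 = 21
  between S5 and 00: 20 + 17 − 3 = 34
Cheapest insertion is between V4 and T6, adding 8.
New total = 79 + 8 = 87.

Minimum extra distance: 8 miles, inserting M2 between V4 and T6.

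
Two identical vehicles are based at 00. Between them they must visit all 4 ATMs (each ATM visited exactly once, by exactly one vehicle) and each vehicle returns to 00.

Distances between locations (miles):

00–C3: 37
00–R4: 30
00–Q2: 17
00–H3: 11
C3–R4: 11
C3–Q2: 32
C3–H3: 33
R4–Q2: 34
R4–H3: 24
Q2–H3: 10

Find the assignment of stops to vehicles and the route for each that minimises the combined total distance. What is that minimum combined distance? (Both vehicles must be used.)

112 miles — the smallest possible combined total.

Check every non-empty split of the stops between the two vehicles; for each half take its own optimal tour:
  {C3} + {R4, Q2, H3}: 74 + 81 = 155
  {R4} + {C3, Q2, H3}: 60 + 90 = 150
  {C3, R4} + {Q2, H3}: 78 + 38 = 116
  {Q2} + {C3, R4, H3}: 34 + 83 = 117
  {C3, Q2} + {R4, H3}: 86 + 65 = 151
  {R4, Q2} + {C3, H3}: 81 + 81 = 162
  … (7 splits in total)
  {C3, R4, Q2} + {H3}: 90 + 22 = 112  ← best
Best: vehicle 1 00 → R4 → C3 → Q2 → 00 = 90; vehicle 2 00 → H3 → 00 = 22; combined 112.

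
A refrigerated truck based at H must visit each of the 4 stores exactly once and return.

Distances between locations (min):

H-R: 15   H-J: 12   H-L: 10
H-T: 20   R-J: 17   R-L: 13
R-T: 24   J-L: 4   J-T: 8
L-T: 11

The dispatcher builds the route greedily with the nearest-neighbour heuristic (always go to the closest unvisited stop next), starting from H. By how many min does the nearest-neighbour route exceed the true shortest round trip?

The nearest-neighbour route is 2 min longer than optimal.

H: L=10, J=12, R=15, T=20 ⇒ L
L: J=4, T=11, R=13 ⇒ J
J: T=8, R=17 ⇒ T
T: R=24 ⇒ R
NN route H → L → J → T → R → H costs 61.
Optimal: H → R → L → T → J → H costs 59 (by enumerating all 12 distinct tours).
Excess = 61 − 59 = 2.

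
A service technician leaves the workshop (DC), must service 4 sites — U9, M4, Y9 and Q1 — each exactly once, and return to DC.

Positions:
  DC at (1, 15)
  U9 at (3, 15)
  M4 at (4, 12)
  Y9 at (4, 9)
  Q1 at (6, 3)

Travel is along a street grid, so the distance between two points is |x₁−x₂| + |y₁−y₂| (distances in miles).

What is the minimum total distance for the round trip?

There are 12 distinct closed tours to check (reversals are equivalent).
DC → U9 → M4 → Y9 → Q1 → DC: 2+4+3+8+17 = 34
DC → U9 → M4 → Q1 → Y9 → DC: 2+4+11+8+9 = 34
DC → U9 → Y9 → M4 → Q1 → DC: 2+7+3+11+17 = 40
DC → U9 → Y9 → Q1 → M4 → DC: 2+7+8+11+6 = 34
DC → U9 → Q1 → M4 → Y9 → DC: 2+15+11+3+9 = 40
DC → U9 → Q1 → Y9 → M4 → DC: 2+15+8+3+6 = 34
DC → M4 → U9 → Y9 → Q1 → DC: 6+4+7+8+17 = 42
DC → M4 → U9 → Q1 → Y9 → DC: 6+4+15+8+9 = 42
DC → M4 → Y9 → U9 → Q1 → DC: 6+3+7+15+17 = 48
DC → M4 → Q1 → U9 → Y9 → DC: 6+11+15+7+9 = 48
DC → Y9 → U9 → M4 → Q1 → DC: 9+7+4+11+17 = 48
DC → Y9 → M4 → U9 → Q1 → DC: 9+3+4+15+17 = 48
The minimum is 34.
One optimal route: DC → U9 → M4 → Y9 → Q1 → DC (or its reverse).

34 miles — the shortest possible round trip.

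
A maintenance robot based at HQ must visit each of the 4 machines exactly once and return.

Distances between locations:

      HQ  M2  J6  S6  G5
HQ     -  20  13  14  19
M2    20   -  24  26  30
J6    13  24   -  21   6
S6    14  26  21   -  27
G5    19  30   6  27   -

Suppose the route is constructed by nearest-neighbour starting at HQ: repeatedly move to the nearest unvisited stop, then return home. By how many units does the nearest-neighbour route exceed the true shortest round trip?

3 longer than the optimal tour.

From HQ: J6=13, S6=14, G5=19, M2=20 → choose J6 (13).
From J6: G5=6, S6=21, M2=24 → choose G5 (6).
From G5: S6=27, M2=30 → choose S6 (27).
From S6: M2=26 → choose M2 (26).
NN route HQ → J6 → G5 → S6 → M2 → HQ costs 92.
Optimal: HQ → J6 → G5 → M2 → S6 → HQ costs 89 (by enumerating all 12 distinct tours).
Excess = 92 − 89 = 3.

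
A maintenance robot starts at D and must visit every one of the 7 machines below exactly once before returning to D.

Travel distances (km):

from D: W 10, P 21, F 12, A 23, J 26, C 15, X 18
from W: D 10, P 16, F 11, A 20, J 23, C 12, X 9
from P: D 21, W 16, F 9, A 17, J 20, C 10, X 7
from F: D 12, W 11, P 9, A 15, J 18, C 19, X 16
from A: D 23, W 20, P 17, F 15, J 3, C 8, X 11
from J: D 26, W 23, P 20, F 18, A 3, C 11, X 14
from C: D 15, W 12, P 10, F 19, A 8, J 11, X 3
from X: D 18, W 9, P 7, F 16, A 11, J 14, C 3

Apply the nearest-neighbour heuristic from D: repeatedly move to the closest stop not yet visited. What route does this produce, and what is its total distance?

From D: distances to unvisited — W=10, F=12, C=15, X=18, P=21, A=23, J=26. Nearest is W (10).
From W: distances to unvisited — X=9, F=11, C=12, P=16, A=20, J=23. Nearest is X (9).
From X: distances to unvisited — C=3, P=7, A=11, J=14, F=16. Nearest is C (3).
From C: distances to unvisited — A=8, P=10, J=11, F=19. Nearest is A (8).
From A: distances to unvisited — J=3, F=15, P=17. Nearest is J (3).
From J: distances to unvisited — F=18, P=20. Nearest is F (18).
From F: distances to unvisited — P=9. Nearest is P (9).
Return P→D: 21.
Total = 10 + 9 + 3 + 8 + 3 + 18 + 9 + 21 = 81.

Nearest-neighbour total = 81 km; route D → W → X → C → A → J → F → P → D.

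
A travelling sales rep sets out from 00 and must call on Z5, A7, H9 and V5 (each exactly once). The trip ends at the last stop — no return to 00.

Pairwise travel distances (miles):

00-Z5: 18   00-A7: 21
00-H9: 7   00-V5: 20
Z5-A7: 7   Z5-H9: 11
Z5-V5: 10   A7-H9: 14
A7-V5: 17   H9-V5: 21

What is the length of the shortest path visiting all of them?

There are 4! = 24 possible orderings.
00→Z5→A7→H9→V5: 18+7+14+21 = 60
00→Z5→A7→V5→H9: 18+7+17+21 = 63
00→Z5→H9→A7→V5: 18+11+14+17 = 60
00→Z5→H9→V5→A7: 18+11+21+17 = 67
00→Z5→V5→A7→H9: 18+10+17+14 = 59
00→Z5→V5→H9→A7: 18+10+21+14 = 63
00→A7→Z5→H9→V5: 21+7+11+21 = 60
00→A7→Z5→V5→H9: 21+7+10+21 = 59
00→A7→H9→Z5→V5: 21+14+11+10 = 56
00→A7→H9→V5→Z5: 21+14+21+10 = 66
00→A7→V5→Z5→H9: 21+17+10+11 = 59
00→A7→V5→H9→Z5: 21+17+21+11 = 70
00→H9→Z5→A7→V5: 7+11+7+17 = 42
00→H9→Z5→V5→A7: 7+11+10+17 = 45
… (10 more)
00→H9→A7→Z5→V5: 7+14+7+10 = 38  ← best
The minimum is 38.
One shortest path: 00 → H9 → A7 → Z5 → V5.

Shortest open route: 38 miles.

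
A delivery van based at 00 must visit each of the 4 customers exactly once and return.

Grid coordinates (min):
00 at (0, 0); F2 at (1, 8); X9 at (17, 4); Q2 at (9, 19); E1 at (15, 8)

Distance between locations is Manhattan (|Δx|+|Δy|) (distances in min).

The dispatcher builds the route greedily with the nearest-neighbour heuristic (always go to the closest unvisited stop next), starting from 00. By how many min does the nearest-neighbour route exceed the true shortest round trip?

00: F2=9, X9=21, E1=23, Q2=28 ⇒ F2
F2: E1=14, Q2=19, X9=20 ⇒ E1
E1: X9=6, Q2=17 ⇒ X9
X9: Q2=23 ⇒ Q2
NN route 00 → F2 → E1 → X9 → Q2 → 00 costs 80.
Optimal: 00 → F2 → Q2 → E1 → X9 → 00 costs 72 (by enumerating all 12 distinct tours).
Excess = 80 − 72 = 8.

Excess over optimum: 8 min.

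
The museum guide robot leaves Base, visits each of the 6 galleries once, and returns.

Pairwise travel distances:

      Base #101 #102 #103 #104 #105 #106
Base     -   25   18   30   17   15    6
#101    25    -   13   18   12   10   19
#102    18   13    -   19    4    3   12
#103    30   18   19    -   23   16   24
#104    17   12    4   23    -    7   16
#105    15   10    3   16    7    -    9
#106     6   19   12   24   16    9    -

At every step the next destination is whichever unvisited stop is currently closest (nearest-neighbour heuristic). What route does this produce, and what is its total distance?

82 along Base → #106 → #105 → #102 → #104 → #101 → #103 → Base.

At Base the remaining stops are #106 6, #105 15, #104 17, #102 18, #101 25, #103 30; go to #106.
At #106 the remaining stops are #105 9, #102 12, #104 16, #101 19, #103 24; go to #105.
At #105 the remaining stops are #102 3, #104 7, #101 10, #103 16; go to #102.
At #102 the remaining stops are #104 4, #101 13, #103 19; go to #104.
At #104 the remaining stops are #101 12, #103 23; go to #101.
At #101 the remaining stops are #103 18; go to #103.
Return #103→Base: 30.
Total = 6 + 9 + 3 + 4 + 12 + 18 + 30 = 82.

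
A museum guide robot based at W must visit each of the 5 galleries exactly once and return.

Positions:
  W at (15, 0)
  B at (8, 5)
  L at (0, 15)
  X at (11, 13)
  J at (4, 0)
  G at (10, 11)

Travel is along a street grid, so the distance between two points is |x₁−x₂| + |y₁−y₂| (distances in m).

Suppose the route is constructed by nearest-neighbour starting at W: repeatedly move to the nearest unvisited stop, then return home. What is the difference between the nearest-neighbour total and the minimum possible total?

From W: J=11, B=12, G=16, X=17, L=30 → choose J (11).
From J: B=9, G=17, L=19, X=20 → choose B (9).
From B: G=8, X=11, L=18 → choose G (8).
From G: X=3, L=14 → choose X (3).
From X: L=13 → choose L (13).
NN route W → J → B → G → X → L → W costs 74.
Optimal: W → B → G → X → L → J → W costs 66 (by enumerating all 60 distinct tours).
Excess = 74 − 66 = 8.

Excess over optimum: 8 m.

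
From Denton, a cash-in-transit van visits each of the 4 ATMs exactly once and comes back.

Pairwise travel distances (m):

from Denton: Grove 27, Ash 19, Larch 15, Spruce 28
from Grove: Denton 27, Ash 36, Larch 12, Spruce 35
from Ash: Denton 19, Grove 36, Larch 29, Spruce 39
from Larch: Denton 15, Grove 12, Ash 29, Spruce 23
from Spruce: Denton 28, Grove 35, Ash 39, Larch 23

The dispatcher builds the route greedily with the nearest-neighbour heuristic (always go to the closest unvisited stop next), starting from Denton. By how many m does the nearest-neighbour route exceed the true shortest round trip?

Excess over optimum: 2 m.

Denton: Larch=15, Ash=19, Grove=27, Spruce=28 ⇒ Larch
Larch: Grove=12, Spruce=23, Ash=29 ⇒ Grove
Grove: Spruce=35, Ash=36 ⇒ Spruce
Spruce: Ash=39 ⇒ Ash
NN route Denton → Larch → Grove → Spruce → Ash → Denton costs 120.
Optimal: Denton → Ash → Grove → Larch → Spruce → Denton costs 118 (by enumerating all 12 distinct tours).
Excess = 120 − 118 = 2.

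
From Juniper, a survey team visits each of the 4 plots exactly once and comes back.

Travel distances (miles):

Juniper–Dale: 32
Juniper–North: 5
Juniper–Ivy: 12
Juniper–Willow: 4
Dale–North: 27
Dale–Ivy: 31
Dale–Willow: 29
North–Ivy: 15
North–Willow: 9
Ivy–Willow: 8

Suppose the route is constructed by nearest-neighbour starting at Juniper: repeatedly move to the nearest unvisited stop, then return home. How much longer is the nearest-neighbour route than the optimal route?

From Juniper: Willow=4, North=5, Ivy=12, Dale=32 → choose Willow (4).
From Willow: Ivy=8, North=9, Dale=29 → choose Ivy (8).
From Ivy: North=15, Dale=31 → choose North (15).
From North: Dale=27 → choose Dale (27).
NN route Juniper → Willow → Ivy → North → Dale → Juniper costs 86.
Optimal: Juniper → North → Dale → Ivy → Willow → Juniper costs 75 (by enumerating all 12 distinct tours).
Excess = 86 − 75 = 11.

The nearest-neighbour route is 11 miles longer than optimal.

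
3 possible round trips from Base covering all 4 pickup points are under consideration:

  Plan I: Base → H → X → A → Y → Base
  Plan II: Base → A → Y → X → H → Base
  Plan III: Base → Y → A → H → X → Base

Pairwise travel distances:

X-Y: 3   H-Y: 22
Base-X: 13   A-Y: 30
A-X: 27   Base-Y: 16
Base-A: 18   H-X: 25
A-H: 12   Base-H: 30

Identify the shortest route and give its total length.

Shortest is Plan III, total 96.

Plan I: 30 + 25 + 27 + 30 + 16 = 128
Plan II: 18 + 30 + 3 + 25 + 30 = 106
Plan III: 16 + 30 + 12 + 25 + 13 = 96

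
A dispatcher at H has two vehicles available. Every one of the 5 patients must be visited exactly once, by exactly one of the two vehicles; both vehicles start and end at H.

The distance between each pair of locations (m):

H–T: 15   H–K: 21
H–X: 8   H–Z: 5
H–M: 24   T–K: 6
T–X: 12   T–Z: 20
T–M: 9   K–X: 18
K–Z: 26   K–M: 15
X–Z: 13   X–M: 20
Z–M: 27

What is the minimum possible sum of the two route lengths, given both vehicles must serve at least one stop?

There are 2^4 − 1 = 15 ways to divide the 5 stops into two non-empty groups. For each, the best each vehicle can do is its own shortest tour through its group:
  {T} + {K, X, Z, M}: 30 + 73 = 103
  {K} + {T, X, Z, M}: 42 + 61 = 103
  {T, K} + {X, Z, M}: 42 + 60 = 102
  {X} + {T, K, Z, M}: 16 + 68 = 84
  {T, X} + {K, Z, M}: 35 + 68 = 103
  {K, X} + {T, Z, M}: 47 + 56 = 103
  … (15 splits in total)
  {Z} + {T, K, X, M}: 10 + 64 = 74  ← best
Best: vehicle 1 H → Z → H = 10; vehicle 2 H → T → K → M → X → H = 64; combined 74.

Minimum combined distance: 74 m.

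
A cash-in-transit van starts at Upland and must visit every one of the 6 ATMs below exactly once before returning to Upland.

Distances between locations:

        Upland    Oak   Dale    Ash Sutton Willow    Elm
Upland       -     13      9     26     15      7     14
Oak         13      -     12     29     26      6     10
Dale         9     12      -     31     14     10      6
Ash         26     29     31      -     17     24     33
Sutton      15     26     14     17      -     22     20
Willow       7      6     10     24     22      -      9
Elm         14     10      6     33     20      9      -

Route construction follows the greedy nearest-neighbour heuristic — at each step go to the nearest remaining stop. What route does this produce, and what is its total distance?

At Upland the remaining stops are Willow 7, Dale 9, Oak 13, Elm 14, Sutton 15, Ash 26; go to Willow.
At Willow the remaining stops are Oak 6, Elm 9, Dale 10, Sutton 22, Ash 24; go to Oak.
At Oak the remaining stops are Elm 10, Dale 12, Sutton 26, Ash 29; go to Elm.
At Elm the remaining stops are Dale 6, Sutton 20, Ash 33; go to Dale.
At Dale the remaining stops are Sutton 14, Ash 31; go to Sutton.
At Sutton the remaining stops are Ash 17; go to Ash.
Return Ash→Upland: 26.
Total = 7 + 6 + 10 + 6 + 14 + 17 + 26 = 86.

86 along Upland → Willow → Oak → Elm → Dale → Sutton → Ash → Upland.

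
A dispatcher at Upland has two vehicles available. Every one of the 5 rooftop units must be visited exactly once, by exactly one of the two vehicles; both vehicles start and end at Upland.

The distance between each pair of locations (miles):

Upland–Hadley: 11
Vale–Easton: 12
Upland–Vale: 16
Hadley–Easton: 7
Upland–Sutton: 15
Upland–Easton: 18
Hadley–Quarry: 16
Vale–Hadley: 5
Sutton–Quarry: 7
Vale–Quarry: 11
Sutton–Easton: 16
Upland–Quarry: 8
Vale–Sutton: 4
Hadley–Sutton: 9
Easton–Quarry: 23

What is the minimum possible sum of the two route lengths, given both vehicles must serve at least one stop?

65 miles — the smallest possible combined total.

Check every non-empty split of the stops between the two vehicles; for each half take its own optimal tour:
  {Vale} + {Hadley, Sutton, Easton, Quarry}: 32 + 49 = 81
  {Hadley} + {Vale, Sutton, Easton, Quarry}: 22 + 49 = 71
  {Vale, Hadley} + {Sutton, Easton, Quarry}: 32 + 49 = 81
  {Sutton} + {Vale, Hadley, Easton, Quarry}: 30 + 49 = 79
  {Vale, Sutton} + {Hadley, Easton, Quarry}: 35 + 49 = 84
  {Hadley, Sutton} + {Vale, Easton, Quarry}: 35 + 49 = 84
  … (15 splits in total)
  {Vale, Hadley, Sutton, Easton} + {Quarry}: 49 + 16 = 65  ← best
Best: vehicle 1 Upland → Hadley → Easton → Vale → Sutton → Upland = 49; vehicle 2 Upland → Quarry → Upland = 16; combined 65.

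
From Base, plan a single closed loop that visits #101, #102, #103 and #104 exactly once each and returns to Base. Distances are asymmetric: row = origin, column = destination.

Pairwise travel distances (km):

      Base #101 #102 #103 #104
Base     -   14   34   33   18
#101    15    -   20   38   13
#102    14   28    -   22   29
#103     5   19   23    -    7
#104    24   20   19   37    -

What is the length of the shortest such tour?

Minimum total distance: 73 km.

Base-#101-#102-#103-#104-Base: 14+20+22+7+24 = 87
Base-#101-#102-#104-#103-Base: 14+20+29+37+5 = 105
Base-#101-#103-#102-#104-Base: 14+38+23+29+24 = 128
Base-#101-#103-#104-#102-Base: 14+38+7+19+14 = 92
Base-#101-#104-#102-#103-Base: 14+13+19+22+5 = 73
Base-#101-#104-#103-#102-Base: 14+13+37+23+14 = 101
Base-#102-#101-#103-#104-Base: 34+28+38+7+24 = 131
Base-#102-#101-#104-#103-Base: 34+28+13+37+5 = 117
Base-#102-#103-#101-#104-Base: 34+22+19+13+24 = 112
Base-#102-#103-#104-#101-Base: 34+22+7+20+15 = 98
Base-#102-#104-#101-#103-Base: 34+29+20+38+5 = 126
Base-#102-#104-#103-#101-Base: 34+29+37+19+15 = 134
Base-#103-#101-#102-#104-Base: 33+19+20+29+24 = 125
Base-#103-#101-#104-#102-Base: 33+19+13+19+14 = 98
… (10 more)
The minimum is 73.
One optimal route: Base → #101 → #104 → #102 → #103 → Base.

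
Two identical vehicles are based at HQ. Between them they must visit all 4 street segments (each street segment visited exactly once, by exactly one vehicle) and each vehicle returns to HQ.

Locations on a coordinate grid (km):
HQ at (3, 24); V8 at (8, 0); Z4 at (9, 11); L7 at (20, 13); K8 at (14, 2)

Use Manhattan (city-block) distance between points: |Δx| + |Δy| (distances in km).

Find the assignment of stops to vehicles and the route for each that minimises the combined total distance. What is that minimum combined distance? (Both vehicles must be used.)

120 km — the smallest possible combined total.

Try each way of splitting the stops between the two vehicles (each non-empty) and, for each split, find the best tour for each vehicle:
  {V8} + {Z4, L7, K8}: 58 + 78 = 136
  {Z4} + {V8, L7, K8}: 38 + 82 = 120
  {V8, Z4} + {L7, K8}: 60 + 78 = 138
  {L7} + {V8, Z4, K8}: 56 + 70 = 126
  {V8, L7} + {Z4, K8}: 82 + 66 = 148
  {Z4, L7} + {V8, K8}: 60 + 70 = 130
  … (7 splits in total)
Best: vehicle 1 HQ → Z4 → HQ = 38; vehicle 2 HQ → V8 → K8 → L7 → HQ = 82; combined 120.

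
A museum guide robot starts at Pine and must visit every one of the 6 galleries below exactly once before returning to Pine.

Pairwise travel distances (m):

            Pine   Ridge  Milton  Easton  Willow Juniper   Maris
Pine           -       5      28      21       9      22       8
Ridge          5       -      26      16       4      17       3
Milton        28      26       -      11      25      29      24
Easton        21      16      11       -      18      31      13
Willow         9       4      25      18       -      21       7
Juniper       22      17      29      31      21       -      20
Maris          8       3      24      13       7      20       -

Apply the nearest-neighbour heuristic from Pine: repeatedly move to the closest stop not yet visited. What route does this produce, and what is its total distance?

From Pine: distances to unvisited — Ridge=5, Maris=8, Willow=9, Easton=21, Juniper=22, Milton=28. Nearest is Ridge (5).
From Ridge: distances to unvisited — Maris=3, Willow=4, Easton=16, Juniper=17, Milton=26. Nearest is Maris (3).
From Maris: distances to unvisited — Willow=7, Easton=13, Juniper=20, Milton=24. Nearest is Willow (7).
From Willow: distances to unvisited — Easton=18, Juniper=21, Milton=25. Nearest is Easton (18).
From Easton: distances to unvisited — Milton=11, Juniper=31. Nearest is Milton (11).
From Milton: distances to unvisited — Juniper=29. Nearest is Juniper (29).
Return Juniper→Pine: 22.
Total = 5 + 3 + 7 + 18 + 11 + 29 + 22 = 95.

Nearest-neighbour total = 95 m; route Pine → Ridge → Maris → Willow → Easton → Milton → Juniper → Pine.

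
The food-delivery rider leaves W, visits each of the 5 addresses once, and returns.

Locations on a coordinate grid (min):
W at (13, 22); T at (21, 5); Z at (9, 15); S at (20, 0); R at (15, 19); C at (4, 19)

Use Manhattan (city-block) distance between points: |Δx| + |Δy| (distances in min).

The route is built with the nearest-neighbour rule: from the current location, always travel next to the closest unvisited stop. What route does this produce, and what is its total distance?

Nearest-neighbour total = 90 min; route W → R → Z → C → T → S → W.

At W the remaining stops are R 5, Z 11, C 12, T 25, S 29; go to R.
At R the remaining stops are Z 10, C 11, T 20, S 24; go to Z.
At Z the remaining stops are C 9, T 22, S 26; go to C.
At C the remaining stops are T 31, S 35; go to T.
At T the remaining stops are S 6; go to S.
Return S→W: 29.
Total = 5 + 10 + 9 + 31 + 6 + 29 = 90.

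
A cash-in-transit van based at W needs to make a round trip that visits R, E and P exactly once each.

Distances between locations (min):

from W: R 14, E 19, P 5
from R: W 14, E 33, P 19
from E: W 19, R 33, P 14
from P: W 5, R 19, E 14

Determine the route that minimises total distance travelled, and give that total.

There are 3 distinct closed tours to check (reversals are equivalent).
W → R → E → P → W: 14+33+14+5 = 66
W → R → P → E → W: 14+19+14+19 = 66
W → E → R → P → W: 19+33+19+5 = 76
The minimum is 66.
One optimal route: W → R → E → P → W (or its reverse).

Shortest round trip = 66 min.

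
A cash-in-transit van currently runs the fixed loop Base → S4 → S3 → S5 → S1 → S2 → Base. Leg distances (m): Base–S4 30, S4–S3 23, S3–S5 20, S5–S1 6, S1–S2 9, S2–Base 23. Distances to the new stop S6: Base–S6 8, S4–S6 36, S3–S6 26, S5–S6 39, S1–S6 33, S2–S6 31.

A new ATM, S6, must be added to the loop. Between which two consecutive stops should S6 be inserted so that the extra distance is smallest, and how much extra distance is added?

Insertion cost between consecutive stops i–j is d(i,S6) + d(S6,j) − d(i,j):
  between Base and S4: 8 + 36 − 30 = 14
  between S4 and S3: 36 + 26 − 23 = 39
  between S3 and S5: 26 + 39 − 20 = 45
  between S5 and S1: 39 + 33 − 6 = 66
  between S1 and S2: 33 + 31 − 9 = 55
  between S2 and Base: 31 + 8 − 23 = 16
Cheapest insertion is between Base and S4, adding 14.
New total = 111 + 14 = 125.

+14 m — insert S6 between Base and S4.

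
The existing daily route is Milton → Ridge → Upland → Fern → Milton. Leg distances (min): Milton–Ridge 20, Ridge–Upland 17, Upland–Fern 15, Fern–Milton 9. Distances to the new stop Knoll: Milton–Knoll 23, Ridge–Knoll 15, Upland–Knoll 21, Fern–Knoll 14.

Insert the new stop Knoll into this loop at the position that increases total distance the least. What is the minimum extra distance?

Insertion cost between consecutive stops i–j is d(i,Knoll) + d(Knoll,j) − d(i,j):
  between Milton and Ridge: 23 + 15 − 20 = 18
  between Ridge and Upland: 15 + 21 − 17 = 19
  between Upland and Fern: 21 + 14 − 15 = 20
  between Fern and Milton: 14 + 23 − 9 = 28
Cheapest insertion is between Milton and Ridge, adding 18.
New total = 61 + 18 = 79.

Minimum extra distance: 18 min, inserting Knoll between Milton and Ridge.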